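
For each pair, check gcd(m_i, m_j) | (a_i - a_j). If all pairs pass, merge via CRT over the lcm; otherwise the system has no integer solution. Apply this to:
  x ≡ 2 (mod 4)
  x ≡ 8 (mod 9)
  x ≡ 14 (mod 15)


Moduli 4, 9, 15 are not pairwise coprime, so CRT works modulo lcm(m_i) when all pairwise compatibility conditions hold.
Pairwise compatibility: gcd(m_i, m_j) must divide a_i - a_j for every pair.
Merge one congruence at a time:
  Start: x ≡ 2 (mod 4).
  Combine with x ≡ 8 (mod 9): gcd(4, 9) = 1; 8 - 2 = 6, which IS divisible by 1, so compatible.
    Write x = 2 + 4·t and substitute into x ≡ 8 (mod 9): 4·t ≡ 8 − 2 = 6 (mod 9).
    The inverse of 4 mod 9 is 7 (since 4·7 = 28 = 3·9 + 1), so t ≡ 7·6 = 42 ≡ 6 (mod 9).
    Then x = 2 + 4·6 = 26, valid modulo lcm(4, 9) = 36: x ≡ 26 (mod 36).
  Combine with x ≡ 14 (mod 15): gcd(36, 15) = 3; 14 - 26 = -12, which IS divisible by 3, so compatible.
    Write x = 26 + 36·t and substitute into x ≡ 14 (mod 15): 36·t ≡ 14 − 26 = -12 (mod 15).
    Divide the congruence (and modulus) by g = 3: 12·t ≡ -4 (mod 5).
    Reduce coefficients mod 5: 2·t ≡ 1 (mod 5).
    The inverse of 2 mod 5 is 3 (since 2·3 = 6 = 1·5 + 1), so t ≡ 3·1 = 3 ≡ 3 (mod 5).
    Then x = 26 + 36·3 = 134, valid modulo lcm(36, 15) = 180: x ≡ 134 (mod 180).
Verify: 134 mod 4 = 2, 134 mod 9 = 8, 134 mod 15 = 14.

x ≡ 134 (mod 180).


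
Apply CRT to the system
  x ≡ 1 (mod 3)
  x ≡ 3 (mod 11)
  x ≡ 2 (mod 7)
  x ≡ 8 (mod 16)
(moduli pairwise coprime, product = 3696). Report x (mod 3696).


Product of moduli M = 3 · 11 · 7 · 16 = 3696.
Merge one congruence at a time:
  Start: x ≡ 1 (mod 3).
  Combine with x ≡ 3 (mod 11); new modulus lcm = 33.
    Write x = 1 + 3·t and substitute into x ≡ 3 (mod 11): 3·t ≡ 3 − 1 = 2 (mod 11).
    The inverse of 3 mod 11 is 4 (since 3·4 = 12 = 1·11 + 1), so t ≡ 4·2 = 8 ≡ 8 (mod 11).
    Then x = 1 + 3·8 = 25, valid modulo lcm(3, 11) = 33: x ≡ 25 (mod 33).
  Combine with x ≡ 2 (mod 7); new modulus lcm = 231.
    Write x = 25 + 33·t and substitute into x ≡ 2 (mod 7): 33·t ≡ 2 − 25 = -23 (mod 7).
    Reduce coefficients mod 7: 5·t ≡ 5 (mod 7).
    The inverse of 5 mod 7 is 3 (since 5·3 = 15 = 2·7 + 1), so t ≡ 3·5 = 15 ≡ 1 (mod 7).
    Then x = 25 + 33·1 = 58, valid modulo lcm(33, 7) = 231: x ≡ 58 (mod 231).
  Combine with x ≡ 8 (mod 16); new modulus lcm = 3696.
    Write x = 58 + 231·t and substitute into x ≡ 8 (mod 16): 231·t ≡ 8 − 58 = -50 (mod 16).
    Reduce coefficients mod 16: 7·t ≡ 14 (mod 16).
    The inverse of 7 mod 16 is 7 (since 7·7 = 49 = 3·16 + 1), so t ≡ 7·14 = 98 ≡ 2 (mod 16).
    Then x = 58 + 231·2 = 520, valid modulo lcm(231, 16) = 3696: x ≡ 520 (mod 3696).
Verify against each original: 520 mod 3 = 1, 520 mod 11 = 3, 520 mod 7 = 2, 520 mod 16 = 8.

x ≡ 520 (mod 3696).


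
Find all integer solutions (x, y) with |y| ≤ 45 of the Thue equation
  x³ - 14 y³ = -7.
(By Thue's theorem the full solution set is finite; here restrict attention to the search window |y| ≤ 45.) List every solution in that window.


The equation is x³ - 14y³ = -7. For fixed y, x³ = 14·y³ − 7, so a solution requires the RHS to be a perfect cube.
Strategy: iterate y from -45 to 45, compute RHS = 14·y³ − 7, and check whether it is a (positive or negative) perfect cube.
Check small values of y:
  y = 0: RHS = -7 is not a perfect cube.
  y = 1: RHS = 7 is not a perfect cube.
  y = -1: RHS = -21 is not a perfect cube.
  y = 2: RHS = 105 is not a perfect cube.
  y = -2: RHS = -119 is not a perfect cube.
  y = 3: RHS = 371 is not a perfect cube.
  y = -3: RHS = -385 is not a perfect cube.
Continuing the search up to |y| = 45 finds no solutions either.
No (x, y) in the scanned range satisfies the equation.

No integer solutions with |y| ≤ 45.


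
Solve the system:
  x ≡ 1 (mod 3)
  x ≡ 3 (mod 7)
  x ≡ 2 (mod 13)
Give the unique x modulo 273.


Moduli 3, 7, 13 are pairwise coprime; by CRT there is a unique solution modulo M = 3 · 7 · 13 = 273.
Solve pairwise, accumulating the modulus:
  Start with x ≡ 1 (mod 3).
  Combine with x ≡ 3 (mod 7): since gcd(3, 7) = 1, we get a unique residue mod 21.
    Write x = 1 + 3·t and substitute into x ≡ 3 (mod 7): 3·t ≡ 3 − 1 = 2 (mod 7).
    The inverse of 3 mod 7 is 5 (since 3·5 = 15 = 2·7 + 1), so t ≡ 5·2 = 10 ≡ 3 (mod 7).
    Then x = 1 + 3·3 = 10, valid modulo lcm(3, 7) = 21: x ≡ 10 (mod 21).
  Combine with x ≡ 2 (mod 13): since gcd(21, 13) = 1, we get a unique residue mod 273.
    Write x = 10 + 21·t and substitute into x ≡ 2 (mod 13): 21·t ≡ 2 − 10 = -8 (mod 13).
    Reduce coefficients mod 13: 8·t ≡ 5 (mod 13).
    The inverse of 8 mod 13 is 5 (since 8·5 = 40 = 3·13 + 1), so t ≡ 5·5 = 25 ≡ 12 (mod 13).
    Then x = 10 + 21·12 = 262, valid modulo lcm(21, 13) = 273: x ≡ 262 (mod 273).
Verify: 262 mod 3 = 1 ✓, 262 mod 7 = 3 ✓, 262 mod 13 = 2 ✓.

x ≡ 262 (mod 273).


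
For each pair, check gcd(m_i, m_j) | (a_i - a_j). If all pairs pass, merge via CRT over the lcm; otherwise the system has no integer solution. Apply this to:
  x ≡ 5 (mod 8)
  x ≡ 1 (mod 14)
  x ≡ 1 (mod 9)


Moduli 8, 14, 9 are not pairwise coprime, so CRT works modulo lcm(m_i) when all pairwise compatibility conditions hold.
Pairwise compatibility: gcd(m_i, m_j) must divide a_i - a_j for every pair.
Merge one congruence at a time:
  Start: x ≡ 5 (mod 8).
  Combine with x ≡ 1 (mod 14): gcd(8, 14) = 2; 1 - 5 = -4, which IS divisible by 2, so compatible.
    Write x = 5 + 8·t and substitute into x ≡ 1 (mod 14): 8·t ≡ 1 − 5 = -4 (mod 14).
    Divide the congruence (and modulus) by g = 2: 4·t ≡ -2 (mod 7).
    Reduce coefficients mod 7: 4·t ≡ 5 (mod 7).
    The inverse of 4 mod 7 is 2 (since 4·2 = 8 = 1·7 + 1), so t ≡ 2·5 = 10 ≡ 3 (mod 7).
    Then x = 5 + 8·3 = 29, valid modulo lcm(8, 14) = 56: x ≡ 29 (mod 56).
  Combine with x ≡ 1 (mod 9): gcd(56, 9) = 1; 1 - 29 = -28, which IS divisible by 1, so compatible.
    Write x = 29 + 56·t and substitute into x ≡ 1 (mod 9): 56·t ≡ 1 − 29 = -28 (mod 9).
    Reduce coefficients mod 9: 2·t ≡ 8 (mod 9).
    The inverse of 2 mod 9 is 5 (since 2·5 = 10 = 1·9 + 1), so t ≡ 5·8 = 40 ≡ 4 (mod 9).
    Then x = 29 + 56·4 = 253, valid modulo lcm(56, 9) = 504: x ≡ 253 (mod 504).
Verify: 253 mod 8 = 5, 253 mod 14 = 1, 253 mod 9 = 1.

x ≡ 253 (mod 504).


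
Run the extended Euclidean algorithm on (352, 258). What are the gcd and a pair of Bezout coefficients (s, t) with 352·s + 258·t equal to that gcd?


Euclidean algorithm on (352, 258) — divide until remainder is 0:
  352 = 1 · 258 + 94
  258 = 2 · 94 + 70
  94 = 1 · 70 + 24
  70 = 2 · 24 + 22
  24 = 1 · 22 + 2
  22 = 11 · 2 + 0
gcd(352, 258) = 2.
Track Bezout coefficients alongside the remainders: start with r₀ = 352 = a·1 + b·0 (s = 1, t = 0) and r₁ = 258 = a·0 + b·1 (s = 0, t = 1); each new remainder r_{k+1} = r_{k-1} − q_k·r_k inherits s_{k+1} = s_{k-1} − q_k·s_k, t_{k+1} = t_{k-1} − q_k·t_k, so r_k = a·s_k + b·t_k at every step:
  q = 1: r = 94, s = 1 − 1·0 = 1, t = 0 − 1·1 = -1  (check: 352·1 + 258·(-1) = 94)
  q = 2: r = 70, s = 0 − 2·1 = -2, t = 1 − 2·(-1) = 3  (check: 352·(-2) + 258·3 = 70)
  q = 1: r = 24, s = 1 − 1·(-2) = 3, t = -1 − 1·3 = -4  (check: 352·3 + 258·(-4) = 24)
  q = 2: r = 22, s = -2 − 2·3 = -8, t = 3 − 2·(-4) = 11  (check: 352·(-8) + 258·11 = 22)
  q = 1: r = 2, s = 3 − 1·(-8) = 11, t = -4 − 1·11 = -15  (check: 352·11 + 258·(-15) = 2)
The row with r = 2 (the gcd) gives the Bezout coefficients s = 11, t = -15.
Result: 352 · (11) + 258 · (-15) = 2.

gcd(352, 258) = 2; s = 11, t = -15 (check: 352·11 + 258·(-15) = 2).


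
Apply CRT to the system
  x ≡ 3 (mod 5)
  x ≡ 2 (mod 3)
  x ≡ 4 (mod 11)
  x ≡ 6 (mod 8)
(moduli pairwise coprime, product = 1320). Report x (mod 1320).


Product of moduli M = 5 · 3 · 11 · 8 = 1320.
Merge one congruence at a time:
  Start: x ≡ 3 (mod 5).
  Combine with x ≡ 2 (mod 3); new modulus lcm = 15.
    Write x = 3 + 5·t and substitute into x ≡ 2 (mod 3): 5·t ≡ 2 − 3 = -1 (mod 3).
    Reduce coefficients mod 3: 2·t ≡ 2 (mod 3).
    The inverse of 2 mod 3 is 2 (since 2·2 = 4 = 1·3 + 1), so t ≡ 2·2 = 4 ≡ 1 (mod 3).
    Then x = 3 + 5·1 = 8, valid modulo lcm(5, 3) = 15: x ≡ 8 (mod 15).
  Combine with x ≡ 4 (mod 11); new modulus lcm = 165.
    Write x = 8 + 15·t and substitute into x ≡ 4 (mod 11): 15·t ≡ 4 − 8 = -4 (mod 11).
    Reduce coefficients mod 11: 4·t ≡ 7 (mod 11).
    The inverse of 4 mod 11 is 3 (since 4·3 = 12 = 1·11 + 1), so t ≡ 3·7 = 21 ≡ 10 (mod 11).
    Then x = 8 + 15·10 = 158, valid modulo lcm(15, 11) = 165: x ≡ 158 (mod 165).
  Combine with x ≡ 6 (mod 8); new modulus lcm = 1320.
    Write x = 158 + 165·t and substitute into x ≡ 6 (mod 8): 165·t ≡ 6 − 158 = -152 (mod 8).
    Reduce coefficients mod 8: 5·t ≡ 0 (mod 8).
    The inverse of 5 mod 8 is 5 (since 5·5 = 25 = 3·8 + 1), so t ≡ 5·0 = 0 ≡ 0 (mod 8).
    Then x = 158 + 165·0 = 158, valid modulo lcm(165, 8) = 1320: x ≡ 158 (mod 1320).
Verify against each original: 158 mod 5 = 3, 158 mod 3 = 2, 158 mod 11 = 4, 158 mod 8 = 6.

x ≡ 158 (mod 1320).


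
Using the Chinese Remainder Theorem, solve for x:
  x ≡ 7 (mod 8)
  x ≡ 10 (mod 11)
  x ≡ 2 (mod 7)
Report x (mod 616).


Moduli 8, 11, 7 are pairwise coprime; by CRT there is a unique solution modulo M = 8 · 11 · 7 = 616.
Solve pairwise, accumulating the modulus:
  Start with x ≡ 7 (mod 8).
  Combine with x ≡ 10 (mod 11): since gcd(8, 11) = 1, we get a unique residue mod 88.
    Write x = 7 + 8·t and substitute into x ≡ 10 (mod 11): 8·t ≡ 10 − 7 = 3 (mod 11).
    The inverse of 8 mod 11 is 7 (since 8·7 = 56 = 5·11 + 1), so t ≡ 7·3 = 21 ≡ 10 (mod 11).
    Then x = 7 + 8·10 = 87, valid modulo lcm(8, 11) = 88: x ≡ 87 (mod 88).
  Combine with x ≡ 2 (mod 7): since gcd(88, 7) = 1, we get a unique residue mod 616.
    Write x = 87 + 88·t and substitute into x ≡ 2 (mod 7): 88·t ≡ 2 − 87 = -85 (mod 7).
    Reduce coefficients mod 7: 4·t ≡ 6 (mod 7).
    The inverse of 4 mod 7 is 2 (since 4·2 = 8 = 1·7 + 1), so t ≡ 2·6 = 12 ≡ 5 (mod 7).
    Then x = 87 + 88·5 = 527, valid modulo lcm(88, 7) = 616: x ≡ 527 (mod 616).
Verify: 527 mod 8 = 7 ✓, 527 mod 11 = 10 ✓, 527 mod 7 = 2 ✓.

x ≡ 527 (mod 616).


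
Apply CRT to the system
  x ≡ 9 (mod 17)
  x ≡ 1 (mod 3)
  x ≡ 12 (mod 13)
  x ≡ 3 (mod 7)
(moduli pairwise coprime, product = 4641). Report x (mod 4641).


Product of moduli M = 17 · 3 · 13 · 7 = 4641.
Merge one congruence at a time:
  Start: x ≡ 9 (mod 17).
  Combine with x ≡ 1 (mod 3); new modulus lcm = 51.
    Write x = 9 + 17·t and substitute into x ≡ 1 (mod 3): 17·t ≡ 1 − 9 = -8 (mod 3).
    Reduce coefficients mod 3: 2·t ≡ 1 (mod 3).
    The inverse of 2 mod 3 is 2 (since 2·2 = 4 = 1·3 + 1), so t ≡ 2·1 = 2 ≡ 2 (mod 3).
    Then x = 9 + 17·2 = 43, valid modulo lcm(17, 3) = 51: x ≡ 43 (mod 51).
  Combine with x ≡ 12 (mod 13); new modulus lcm = 663.
    Write x = 43 + 51·t and substitute into x ≡ 12 (mod 13): 51·t ≡ 12 − 43 = -31 (mod 13).
    Reduce coefficients mod 13: 12·t ≡ 8 (mod 13).
    The inverse of 12 mod 13 is 12 (since 12·12 = 144 = 11·13 + 1), so t ≡ 12·8 = 96 ≡ 5 (mod 13).
    Then x = 43 + 51·5 = 298, valid modulo lcm(51, 13) = 663: x ≡ 298 (mod 663).
  Combine with x ≡ 3 (mod 7); new modulus lcm = 4641.
    Write x = 298 + 663·t and substitute into x ≡ 3 (mod 7): 663·t ≡ 3 − 298 = -295 (mod 7).
    Reduce coefficients mod 7: 5·t ≡ 6 (mod 7).
    The inverse of 5 mod 7 is 3 (since 5·3 = 15 = 2·7 + 1), so t ≡ 3·6 = 18 ≡ 4 (mod 7).
    Then x = 298 + 663·4 = 2950, valid modulo lcm(663, 7) = 4641: x ≡ 2950 (mod 4641).
Verify against each original: 2950 mod 17 = 9, 2950 mod 3 = 1, 2950 mod 13 = 12, 2950 mod 7 = 3.

x ≡ 2950 (mod 4641).


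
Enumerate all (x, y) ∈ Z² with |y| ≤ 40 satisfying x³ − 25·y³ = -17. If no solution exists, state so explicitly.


The equation is x³ - 25y³ = -17. For fixed y, x³ = 25·y³ − 17, so a solution requires the RHS to be a perfect cube.
Strategy: iterate y from -40 to 40, compute RHS = 25·y³ − 17, and check whether it is a (positive or negative) perfect cube.
Check small values of y:
  y = 0: RHS = -17 is not a perfect cube.
  y = 1: RHS = 8 = (2)³ ⇒ x = 2 works.
  y = -1: RHS = -42 is not a perfect cube.
  y = 2: RHS = 183 is not a perfect cube.
  y = -2: RHS = -217 is not a perfect cube.
  y = 3: RHS = 658 is not a perfect cube.
  y = -3: RHS = -692 is not a perfect cube.
Continuing the search up to |y| = 40 finds no further solutions beyond those listed.
Collected solutions: (2, 1).

Solutions (with |y| ≤ 40): (2, 1).


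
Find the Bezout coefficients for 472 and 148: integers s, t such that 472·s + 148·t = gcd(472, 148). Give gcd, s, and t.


Euclidean algorithm on (472, 148) — divide until remainder is 0:
  472 = 3 · 148 + 28
  148 = 5 · 28 + 8
  28 = 3 · 8 + 4
  8 = 2 · 4 + 0
gcd(472, 148) = 4.
Track Bezout coefficients alongside the remainders: start with r₀ = 472 = a·1 + b·0 (s = 1, t = 0) and r₁ = 148 = a·0 + b·1 (s = 0, t = 1); each new remainder r_{k+1} = r_{k-1} − q_k·r_k inherits s_{k+1} = s_{k-1} − q_k·s_k, t_{k+1} = t_{k-1} − q_k·t_k, so r_k = a·s_k + b·t_k at every step:
  q = 3: r = 28, s = 1 − 3·0 = 1, t = 0 − 3·1 = -3  (check: 472·1 + 148·(-3) = 28)
  q = 5: r = 8, s = 0 − 5·1 = -5, t = 1 − 5·(-3) = 16  (check: 472·(-5) + 148·16 = 8)
  q = 3: r = 4, s = 1 − 3·(-5) = 16, t = -3 − 3·16 = -51  (check: 472·16 + 148·(-51) = 4)
The row with r = 4 (the gcd) gives the Bezout coefficients s = 16, t = -51.
Result: 472 · (16) + 148 · (-51) = 4.

gcd(472, 148) = 4; s = 16, t = -51 (check: 472·16 + 148·(-51) = 4).


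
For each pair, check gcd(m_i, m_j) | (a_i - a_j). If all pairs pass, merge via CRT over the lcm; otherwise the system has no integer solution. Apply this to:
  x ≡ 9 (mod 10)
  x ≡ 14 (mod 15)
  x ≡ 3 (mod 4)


Moduli 10, 15, 4 are not pairwise coprime, so CRT works modulo lcm(m_i) when all pairwise compatibility conditions hold.
Pairwise compatibility: gcd(m_i, m_j) must divide a_i - a_j for every pair.
Merge one congruence at a time:
  Start: x ≡ 9 (mod 10).
  Combine with x ≡ 14 (mod 15): gcd(10, 15) = 5; 14 - 9 = 5, which IS divisible by 5, so compatible.
    Write x = 9 + 10·t and substitute into x ≡ 14 (mod 15): 10·t ≡ 14 − 9 = 5 (mod 15).
    Divide the congruence (and modulus) by g = 5: 2·t ≡ 1 (mod 3).
    The inverse of 2 mod 3 is 2 (since 2·2 = 4 = 1·3 + 1), so t ≡ 2·1 = 2 ≡ 2 (mod 3).
    Then x = 9 + 10·2 = 29, valid modulo lcm(10, 15) = 30: x ≡ 29 (mod 30).
  Combine with x ≡ 3 (mod 4): gcd(30, 4) = 2; 3 - 29 = -26, which IS divisible by 2, so compatible.
    Write x = 29 + 30·t and substitute into x ≡ 3 (mod 4): 30·t ≡ 3 − 29 = -26 (mod 4).
    Divide the congruence (and modulus) by g = 2: 15·t ≡ -13 (mod 2).
    Reduce coefficients mod 2: 1·t ≡ 1 (mod 2).
    So t ≡ 1 (mod 2).
    Then x = 29 + 30·1 = 59, valid modulo lcm(30, 4) = 60: x ≡ 59 (mod 60).
Verify: 59 mod 10 = 9, 59 mod 15 = 14, 59 mod 4 = 3.

x ≡ 59 (mod 60).


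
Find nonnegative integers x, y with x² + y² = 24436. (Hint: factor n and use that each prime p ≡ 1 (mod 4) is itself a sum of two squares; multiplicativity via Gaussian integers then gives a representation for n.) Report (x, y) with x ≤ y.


Step 1: Factor n = 24436 = 2^2 · 41 · 149.
Step 2: Check the mod-4 condition on each prime factor: 2 = 2 (special); 41 ≡ 1 (mod 4), exponent 1; 149 ≡ 1 (mod 4), exponent 1.
All primes ≡ 3 (mod 4) appear to even exponent (or don't appear), so by the two-squares theorem n IS expressible as a sum of two squares.
Step 3: Build a representation. Group n = k² · m with k = 2 and m = 41 · 149 = 6109 (a product of primes ≡ 1 (mod 4)); a representation of m scales to one of n via (k·x)² + (k·y)² = k²(x² + y²). Each prime p ≡ 1 (mod 4) is itself a sum of two squares; find a² by testing p − a² for a perfect square:
  41: 41 − 1² = 40, 41 − 2² = 37, 41 − 3² = 32, 41 − 4² = 25 = 5² ⇒ 41 = 4² + 5².
  149: 149 − 1² = 148, 149 − 2² = 145, 149 − 3² = 140, 149 − 4² = 133, 149 − 5² = 124, 149 − 6² = 113, 149 − 7² = 100 = 10² ⇒ 149 = 7² + 10².
  Combine using the Brahmagupta–Fibonacci identity (a² + b²)(c² + d²) = (ac − bd)² + (ad + bc)² = (ac + bd)² + (ad − bc)²:
  41 · 149 = 6109: from (4² + 5²)(7² + 10²), take (4·7 − 5·10, 4·10 + 5·7) = (28 − 50, 40 + 35) = (-22, 75); dropping signs (only squares matter) gives (22, 75); check 22² + 75² = 484 + 5625 = 6109 ✓.
  Scale by k = 2: (2·22, 2·75) = (44, 150).
Step 4: Order so x ≤ y and verify: 44² + 150² = 1936 + 22500 = 24436 = n. ✓

n = 24436 = 44² + 150² (one valid representation with x ≤ y).


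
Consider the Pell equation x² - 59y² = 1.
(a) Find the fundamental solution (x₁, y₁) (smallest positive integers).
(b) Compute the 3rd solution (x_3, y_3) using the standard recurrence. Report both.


Step 1: Find the fundamental solution (x₁, y₁) of x² - 59y² = 1.
  Expand √59 as a continued fraction. a₀ = ⌊√59⌋ = 7; iterate m_{k+1} = d_k·a_k − m_k, d_{k+1} = (59 − m_{k+1}²)/d_k, a_{k+1} = ⌊(a₀ + m_{k+1})/d_{k+1}⌋ (starting m₀ = 0, d₀ = 1), with convergents p_k = a_k·p_{k-1} + p_{k-2}, q_k = a_k·q_{k-1} + q_{k-2} (p₋₁ = 1, q₋₁ = 0):
  k = 0: a₀ = 7; p₀/q₀ = 7/1; p₀² − 59·q₀² = 49 − 59 = -10.
  k = 1: m = 7, d = 10, a = ⌊(7 + 7)/10⌋ = 1; p/q = (1·7 + 1)/(1·1 + 0) = 8/1; p² − 59·q² = 64 − 59 = 5.
  k = 2: m = 3, d = 5, a = ⌊(7 + 3)/5⌋ = 2; p/q = (2·8 + 7)/(2·1 + 1) = 23/3; p² − 59·q² = 529 − 531 = -2.
  k = 3: m = 7, d = 2, a = ⌊(7 + 7)/2⌋ = 7; p/q = (7·23 + 8)/(7·3 + 1) = 169/22; p² − 59·q² = 28561 − 28556 = 5.
  k = 4: m = 7, d = 5, a = ⌊(7 + 7)/5⌋ = 2; p/q = (2·169 + 23)/(2·22 + 3) = 361/47; p² − 59·q² = 130321 − 130331 = -10.
  k = 5: m = 3, d = 10, a = ⌊(7 + 3)/10⌋ = 1; p/q = (1·361 + 169)/(1·47 + 22) = 530/69; p² − 59·q² = 280900 − 280899 = 1.
  The first convergent with p² − 59·q² = 1 gives the fundamental solution (x₁, y₁) = (530, 69).
Step 2: Apply the recurrence (x_{n+1}, y_{n+1}) = (x₁x_n + 59y₁y_n, x₁y_n + y₁x_n) repeatedly.
  From (x_1, y_1) = (530, 69): x_2 = 530·530 + 59·69·69 = 561799; y_2 = 530·69 + 69·530 = 73140.
  From (x_2, y_2) = (561799, 73140): x_3 = 530·561799 + 59·69·73140 = 595506410; y_3 = 530·73140 + 69·561799 = 77528331.
Step 3: Verify x_3² - 59·y_3² = 354627884351088100 - 354627884351088099 = 1 (should be 1). ✓

(x_1, y_1) = (530, 69); (x_3, y_3) = (595506410, 77528331).


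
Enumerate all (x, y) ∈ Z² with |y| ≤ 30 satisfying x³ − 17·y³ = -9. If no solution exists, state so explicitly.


The equation is x³ - 17y³ = -9. For fixed y, x³ = 17·y³ − 9, so a solution requires the RHS to be a perfect cube.
Strategy: iterate y from -30 to 30, compute RHS = 17·y³ − 9, and check whether it is a (positive or negative) perfect cube.
Check small values of y:
  y = 0: RHS = -9 is not a perfect cube.
  y = 1: RHS = 8 = (2)³ ⇒ x = 2 works.
  y = -1: RHS = -26 is not a perfect cube.
  y = 2: RHS = 127 is not a perfect cube.
  y = -2: RHS = -145 is not a perfect cube.
  y = 3: RHS = 450 is not a perfect cube.
  y = -3: RHS = -468 is not a perfect cube.
Continuing the search up to |y| = 30 finds no further solutions beyond those listed.
Collected solutions: (2, 1).

Solutions (with |y| ≤ 30): (2, 1).


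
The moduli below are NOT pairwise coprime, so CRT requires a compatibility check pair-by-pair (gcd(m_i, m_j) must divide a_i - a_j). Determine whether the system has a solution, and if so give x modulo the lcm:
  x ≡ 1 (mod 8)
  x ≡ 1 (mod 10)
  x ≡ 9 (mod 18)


Moduli 8, 10, 18 are not pairwise coprime, so CRT works modulo lcm(m_i) when all pairwise compatibility conditions hold.
Pairwise compatibility: gcd(m_i, m_j) must divide a_i - a_j for every pair.
Merge one congruence at a time:
  Start: x ≡ 1 (mod 8).
  Combine with x ≡ 1 (mod 10): gcd(8, 10) = 2; 1 - 1 = 0, which IS divisible by 2, so compatible.
    Write x = 1 + 8·t and substitute into x ≡ 1 (mod 10): 8·t ≡ 1 − 1 = 0 (mod 10).
    Divide the congruence (and modulus) by g = 2: 4·t ≡ 0 (mod 5).
    The inverse of 4 mod 5 is 4 (since 4·4 = 16 = 3·5 + 1), so t ≡ 4·0 = 0 ≡ 0 (mod 5).
    Then x = 1 + 8·0 = 1, valid modulo lcm(8, 10) = 40: x ≡ 1 (mod 40).
  Combine with x ≡ 9 (mod 18): gcd(40, 18) = 2; 9 - 1 = 8, which IS divisible by 2, so compatible.
    Write x = 1 + 40·t and substitute into x ≡ 9 (mod 18): 40·t ≡ 9 − 1 = 8 (mod 18).
    Divide the congruence (and modulus) by g = 2: 20·t ≡ 4 (mod 9).
    Reduce coefficients mod 9: 2·t ≡ 4 (mod 9).
    The inverse of 2 mod 9 is 5 (since 2·5 = 10 = 1·9 + 1), so t ≡ 5·4 = 20 ≡ 2 (mod 9).
    Then x = 1 + 40·2 = 81, valid modulo lcm(40, 18) = 360: x ≡ 81 (mod 360).
Verify: 81 mod 8 = 1, 81 mod 10 = 1, 81 mod 18 = 9.

x ≡ 81 (mod 360).


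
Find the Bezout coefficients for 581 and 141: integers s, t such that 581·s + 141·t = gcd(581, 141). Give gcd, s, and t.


Euclidean algorithm on (581, 141) — divide until remainder is 0:
  581 = 4 · 141 + 17
  141 = 8 · 17 + 5
  17 = 3 · 5 + 2
  5 = 2 · 2 + 1
  2 = 2 · 1 + 0
gcd(581, 141) = 1.
Track Bezout coefficients alongside the remainders: start with r₀ = 581 = a·1 + b·0 (s = 1, t = 0) and r₁ = 141 = a·0 + b·1 (s = 0, t = 1); each new remainder r_{k+1} = r_{k-1} − q_k·r_k inherits s_{k+1} = s_{k-1} − q_k·s_k, t_{k+1} = t_{k-1} − q_k·t_k, so r_k = a·s_k + b·t_k at every step:
  q = 4: r = 17, s = 1 − 4·0 = 1, t = 0 − 4·1 = -4  (check: 581·1 + 141·(-4) = 17)
  q = 8: r = 5, s = 0 − 8·1 = -8, t = 1 − 8·(-4) = 33  (check: 581·(-8) + 141·33 = 5)
  q = 3: r = 2, s = 1 − 3·(-8) = 25, t = -4 − 3·33 = -103  (check: 581·25 + 141·(-103) = 2)
  q = 2: r = 1, s = -8 − 2·25 = -58, t = 33 − 2·(-103) = 239  (check: 581·(-58) + 141·239 = 1)
The row with r = 1 (the gcd) gives the Bezout coefficients s = -58, t = 239.
Result: 581 · (-58) + 141 · (239) = 1.

gcd(581, 141) = 1; s = -58, t = 239 (check: 581·(-58) + 141·239 = 1).


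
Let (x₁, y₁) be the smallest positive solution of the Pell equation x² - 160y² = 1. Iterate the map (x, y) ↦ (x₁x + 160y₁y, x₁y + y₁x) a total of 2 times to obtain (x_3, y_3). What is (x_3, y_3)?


Step 1: Find the fundamental solution (x₁, y₁) of x² - 160y² = 1.
  Expand √160 as a continued fraction. a₀ = ⌊√160⌋ = 12; iterate m_{k+1} = d_k·a_k − m_k, d_{k+1} = (160 − m_{k+1}²)/d_k, a_{k+1} = ⌊(a₀ + m_{k+1})/d_{k+1}⌋ (starting m₀ = 0, d₀ = 1), with convergents p_k = a_k·p_{k-1} + p_{k-2}, q_k = a_k·q_{k-1} + q_{k-2} (p₋₁ = 1, q₋₁ = 0):
  k = 0: a₀ = 12; p₀/q₀ = 12/1; p₀² − 160·q₀² = 144 − 160 = -16.
  k = 1: m = 12, d = 16, a = ⌊(12 + 12)/16⌋ = 1; p/q = (1·12 + 1)/(1·1 + 0) = 13/1; p² − 160·q² = 169 − 160 = 9.
  k = 2: m = 4, d = 9, a = ⌊(12 + 4)/9⌋ = 1; p/q = (1·13 + 12)/(1·1 + 1) = 25/2; p² − 160·q² = 625 − 640 = -15.
  k = 3: m = 5, d = 15, a = ⌊(12 + 5)/15⌋ = 1; p/q = (1·25 + 13)/(1·2 + 1) = 38/3; p² − 160·q² = 1444 − 1440 = 4.
  k = 4: m = 10, d = 4, a = ⌊(12 + 10)/4⌋ = 5; p/q = (5·38 + 25)/(5·3 + 2) = 215/17; p² − 160·q² = 46225 − 46240 = -15.
  k = 5: m = 10, d = 15, a = ⌊(12 + 10)/15⌋ = 1; p/q = (1·215 + 38)/(1·17 + 3) = 253/20; p² − 160·q² = 64009 − 64000 = 9.
  k = 6: m = 5, d = 9, a = ⌊(12 + 5)/9⌋ = 1; p/q = (1·253 + 215)/(1·20 + 17) = 468/37; p² − 160·q² = 219024 − 219040 = -16.
  k = 7: m = 4, d = 16, a = ⌊(12 + 4)/16⌋ = 1; p/q = (1·468 + 253)/(1·37 + 20) = 721/57; p² − 160·q² = 519841 − 519840 = 1.
  The first convergent with p² − 160·q² = 1 gives the fundamental solution (x₁, y₁) = (721, 57).
Step 2: Apply the recurrence (x_{n+1}, y_{n+1}) = (x₁x_n + 160y₁y_n, x₁y_n + y₁x_n) repeatedly.
  From (x_1, y_1) = (721, 57): x_2 = 721·721 + 160·57·57 = 1039681; y_2 = 721·57 + 57·721 = 82194.
  From (x_2, y_2) = (1039681, 82194): x_3 = 721·1039681 + 160·57·82194 = 1499219281; y_3 = 721·82194 + 57·1039681 = 118523691.
Step 3: Verify x_3² - 160·y_3² = 2247658452522156961 - 2247658452522156960 = 1 (should be 1). ✓

(x_1, y_1) = (721, 57); (x_3, y_3) = (1499219281, 118523691).


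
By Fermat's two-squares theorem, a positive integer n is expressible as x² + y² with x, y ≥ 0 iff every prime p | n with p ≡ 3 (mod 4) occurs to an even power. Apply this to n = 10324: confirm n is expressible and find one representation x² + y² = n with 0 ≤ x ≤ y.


Step 1: Factor n = 10324 = 2^2 · 29 · 89.
Step 2: Check the mod-4 condition on each prime factor: 2 = 2 (special); 29 ≡ 1 (mod 4), exponent 1; 89 ≡ 1 (mod 4), exponent 1.
All primes ≡ 3 (mod 4) appear to even exponent (or don't appear), so by the two-squares theorem n IS expressible as a sum of two squares.
Step 3: Build a representation. Group n = k² · m with k = 2 and m = 29 · 89 = 2581 (a product of primes ≡ 1 (mod 4)); a representation of m scales to one of n via (k·x)² + (k·y)² = k²(x² + y²). Each prime p ≡ 1 (mod 4) is itself a sum of two squares; find a² by testing p − a² for a perfect square:
  29: 29 − 1² = 28, 29 − 2² = 25 = 5² ⇒ 29 = 2² + 5².
  89: 89 − 1² = 88, 89 − 2² = 85, 89 − 3² = 80, 89 − 4² = 73, 89 − 5² = 64 = 8² ⇒ 89 = 5² + 8².
  Combine using the Brahmagupta–Fibonacci identity (a² + b²)(c² + d²) = (ac − bd)² + (ad + bc)² = (ac + bd)² + (ad − bc)²:
  29 · 89 = 2581: from (2² + 5²)(5² + 8²), take (2·5 − 5·8, 2·8 + 5·5) = (10 − 40, 16 + 25) = (-30, 41); dropping signs (only squares matter) gives (30, 41); check 30² + 41² = 900 + 1681 = 2581 ✓.
  Scale by k = 2: (2·30, 2·41) = (60, 82).
Step 4: Order so x ≤ y and verify: 60² + 82² = 3600 + 6724 = 10324 = n. ✓

n = 10324 = 60² + 82² (one valid representation with x ≤ y).


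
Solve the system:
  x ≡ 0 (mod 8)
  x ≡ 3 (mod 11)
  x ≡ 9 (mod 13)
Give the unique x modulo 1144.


Moduli 8, 11, 13 are pairwise coprime; by CRT there is a unique solution modulo M = 8 · 11 · 13 = 1144.
Solve pairwise, accumulating the modulus:
  Start with x ≡ 0 (mod 8).
  Combine with x ≡ 3 (mod 11): since gcd(8, 11) = 1, we get a unique residue mod 88.
    Write x = 0 + 8·t and substitute into x ≡ 3 (mod 11): 8·t ≡ 3 − 0 = 3 (mod 11).
    The inverse of 8 mod 11 is 7 (since 8·7 = 56 = 5·11 + 1), so t ≡ 7·3 = 21 ≡ 10 (mod 11).
    Then x = 0 + 8·10 = 80, valid modulo lcm(8, 11) = 88: x ≡ 80 (mod 88).
  Combine with x ≡ 9 (mod 13): since gcd(88, 13) = 1, we get a unique residue mod 1144.
    Write x = 80 + 88·t and substitute into x ≡ 9 (mod 13): 88·t ≡ 9 − 80 = -71 (mod 13).
    Reduce coefficients mod 13: 10·t ≡ 7 (mod 13).
    The inverse of 10 mod 13 is 4 (since 10·4 = 40 = 3·13 + 1), so t ≡ 4·7 = 28 ≡ 2 (mod 13).
    Then x = 80 + 88·2 = 256, valid modulo lcm(88, 13) = 1144: x ≡ 256 (mod 1144).
Verify: 256 mod 8 = 0 ✓, 256 mod 11 = 3 ✓, 256 mod 13 = 9 ✓.

x ≡ 256 (mod 1144).


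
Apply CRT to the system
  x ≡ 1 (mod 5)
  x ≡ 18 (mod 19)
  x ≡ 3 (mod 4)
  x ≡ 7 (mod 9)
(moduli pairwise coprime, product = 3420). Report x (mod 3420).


Product of moduli M = 5 · 19 · 4 · 9 = 3420.
Merge one congruence at a time:
  Start: x ≡ 1 (mod 5).
  Combine with x ≡ 18 (mod 19); new modulus lcm = 95.
    Write x = 1 + 5·t and substitute into x ≡ 18 (mod 19): 5·t ≡ 18 − 1 = 17 (mod 19).
    The inverse of 5 mod 19 is 4 (since 5·4 = 20 = 1·19 + 1), so t ≡ 4·17 = 68 ≡ 11 (mod 19).
    Then x = 1 + 5·11 = 56, valid modulo lcm(5, 19) = 95: x ≡ 56 (mod 95).
  Combine with x ≡ 3 (mod 4); new modulus lcm = 380.
    Write x = 56 + 95·t and substitute into x ≡ 3 (mod 4): 95·t ≡ 3 − 56 = -53 (mod 4).
    Reduce coefficients mod 4: 3·t ≡ 3 (mod 4).
    The inverse of 3 mod 4 is 3 (since 3·3 = 9 = 2·4 + 1), so t ≡ 3·3 = 9 ≡ 1 (mod 4).
    Then x = 56 + 95·1 = 151, valid modulo lcm(95, 4) = 380: x ≡ 151 (mod 380).
  Combine with x ≡ 7 (mod 9); new modulus lcm = 3420.
    Write x = 151 + 380·t and substitute into x ≡ 7 (mod 9): 380·t ≡ 7 − 151 = -144 (mod 9).
    Reduce coefficients mod 9: 2·t ≡ 0 (mod 9).
    The inverse of 2 mod 9 is 5 (since 2·5 = 10 = 1·9 + 1), so t ≡ 5·0 = 0 ≡ 0 (mod 9).
    Then x = 151 + 380·0 = 151, valid modulo lcm(380, 9) = 3420: x ≡ 151 (mod 3420).
Verify against each original: 151 mod 5 = 1, 151 mod 19 = 18, 151 mod 4 = 3, 151 mod 9 = 7.

x ≡ 151 (mod 3420).


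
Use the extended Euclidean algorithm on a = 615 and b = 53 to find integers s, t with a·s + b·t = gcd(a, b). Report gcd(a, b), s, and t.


Euclidean algorithm on (615, 53) — divide until remainder is 0:
  615 = 11 · 53 + 32
  53 = 1 · 32 + 21
  32 = 1 · 21 + 11
  21 = 1 · 11 + 10
  11 = 1 · 10 + 1
  10 = 10 · 1 + 0
gcd(615, 53) = 1.
Track Bezout coefficients alongside the remainders: start with r₀ = 615 = a·1 + b·0 (s = 1, t = 0) and r₁ = 53 = a·0 + b·1 (s = 0, t = 1); each new remainder r_{k+1} = r_{k-1} − q_k·r_k inherits s_{k+1} = s_{k-1} − q_k·s_k, t_{k+1} = t_{k-1} − q_k·t_k, so r_k = a·s_k + b·t_k at every step:
  q = 11: r = 32, s = 1 − 11·0 = 1, t = 0 − 11·1 = -11  (check: 615·1 + 53·(-11) = 32)
  q = 1: r = 21, s = 0 − 1·1 = -1, t = 1 − 1·(-11) = 12  (check: 615·(-1) + 53·12 = 21)
  q = 1: r = 11, s = 1 − 1·(-1) = 2, t = -11 − 1·12 = -23  (check: 615·2 + 53·(-23) = 11)
  q = 1: r = 10, s = -1 − 1·2 = -3, t = 12 − 1·(-23) = 35  (check: 615·(-3) + 53·35 = 10)
  q = 1: r = 1, s = 2 − 1·(-3) = 5, t = -23 − 1·35 = -58  (check: 615·5 + 53·(-58) = 1)
The row with r = 1 (the gcd) gives the Bezout coefficients s = 5, t = -58.
Result: 615 · (5) + 53 · (-58) = 1.

gcd(615, 53) = 1; s = 5, t = -58 (check: 615·5 + 53·(-58) = 1).


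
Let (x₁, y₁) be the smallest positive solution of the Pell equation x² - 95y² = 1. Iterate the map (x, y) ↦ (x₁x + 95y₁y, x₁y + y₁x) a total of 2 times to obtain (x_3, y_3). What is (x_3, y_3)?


Step 1: Find the fundamental solution (x₁, y₁) of x² - 95y² = 1.
  Expand √95 as a continued fraction. a₀ = ⌊√95⌋ = 9; iterate m_{k+1} = d_k·a_k − m_k, d_{k+1} = (95 − m_{k+1}²)/d_k, a_{k+1} = ⌊(a₀ + m_{k+1})/d_{k+1}⌋ (starting m₀ = 0, d₀ = 1), with convergents p_k = a_k·p_{k-1} + p_{k-2}, q_k = a_k·q_{k-1} + q_{k-2} (p₋₁ = 1, q₋₁ = 0):
  k = 0: a₀ = 9; p₀/q₀ = 9/1; p₀² − 95·q₀² = 81 − 95 = -14.
  k = 1: m = 9, d = 14, a = ⌊(9 + 9)/14⌋ = 1; p/q = (1·9 + 1)/(1·1 + 0) = 10/1; p² − 95·q² = 100 − 95 = 5.
  k = 2: m = 5, d = 5, a = ⌊(9 + 5)/5⌋ = 2; p/q = (2·10 + 9)/(2·1 + 1) = 29/3; p² − 95·q² = 841 − 855 = -14.
  k = 3: m = 5, d = 14, a = ⌊(9 + 5)/14⌋ = 1; p/q = (1·29 + 10)/(1·3 + 1) = 39/4; p² − 95·q² = 1521 − 1520 = 1.
  The first convergent with p² − 95·q² = 1 gives the fundamental solution (x₁, y₁) = (39, 4).
Step 2: Apply the recurrence (x_{n+1}, y_{n+1}) = (x₁x_n + 95y₁y_n, x₁y_n + y₁x_n) repeatedly.
  From (x_1, y_1) = (39, 4): x_2 = 39·39 + 95·4·4 = 3041; y_2 = 39·4 + 4·39 = 312.
  From (x_2, y_2) = (3041, 312): x_3 = 39·3041 + 95·4·312 = 237159; y_3 = 39·312 + 4·3041 = 24332.
Step 3: Verify x_3² - 95·y_3² = 56244391281 - 56244391280 = 1 (should be 1). ✓

(x_1, y_1) = (39, 4); (x_3, y_3) = (237159, 24332).


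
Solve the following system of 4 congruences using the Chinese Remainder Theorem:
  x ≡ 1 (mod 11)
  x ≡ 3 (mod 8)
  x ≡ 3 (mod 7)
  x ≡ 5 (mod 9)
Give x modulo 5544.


Product of moduli M = 11 · 8 · 7 · 9 = 5544.
Merge one congruence at a time:
  Start: x ≡ 1 (mod 11).
  Combine with x ≡ 3 (mod 8); new modulus lcm = 88.
    Write x = 1 + 11·t and substitute into x ≡ 3 (mod 8): 11·t ≡ 3 − 1 = 2 (mod 8).
    Reduce coefficients mod 8: 3·t ≡ 2 (mod 8).
    The inverse of 3 mod 8 is 3 (since 3·3 = 9 = 1·8 + 1), so t ≡ 3·2 = 6 ≡ 6 (mod 8).
    Then x = 1 + 11·6 = 67, valid modulo lcm(11, 8) = 88: x ≡ 67 (mod 88).
  Combine with x ≡ 3 (mod 7); new modulus lcm = 616.
    Write x = 67 + 88·t and substitute into x ≡ 3 (mod 7): 88·t ≡ 3 − 67 = -64 (mod 7).
    Reduce coefficients mod 7: 4·t ≡ 6 (mod 7).
    The inverse of 4 mod 7 is 2 (since 4·2 = 8 = 1·7 + 1), so t ≡ 2·6 = 12 ≡ 5 (mod 7).
    Then x = 67 + 88·5 = 507, valid modulo lcm(88, 7) = 616: x ≡ 507 (mod 616).
  Combine with x ≡ 5 (mod 9); new modulus lcm = 5544.
    Write x = 507 + 616·t and substitute into x ≡ 5 (mod 9): 616·t ≡ 5 − 507 = -502 (mod 9).
    Reduce coefficients mod 9: 4·t ≡ 2 (mod 9).
    The inverse of 4 mod 9 is 7 (since 4·7 = 28 = 3·9 + 1), so t ≡ 7·2 = 14 ≡ 5 (mod 9).
    Then x = 507 + 616·5 = 3587, valid modulo lcm(616, 9) = 5544: x ≡ 3587 (mod 5544).
Verify against each original: 3587 mod 11 = 1, 3587 mod 8 = 3, 3587 mod 7 = 3, 3587 mod 9 = 5.

x ≡ 3587 (mod 5544).


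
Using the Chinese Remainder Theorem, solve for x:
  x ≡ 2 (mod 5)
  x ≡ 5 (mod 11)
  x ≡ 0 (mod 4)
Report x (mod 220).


Moduli 5, 11, 4 are pairwise coprime; by CRT there is a unique solution modulo M = 5 · 11 · 4 = 220.
Solve pairwise, accumulating the modulus:
  Start with x ≡ 2 (mod 5).
  Combine with x ≡ 5 (mod 11): since gcd(5, 11) = 1, we get a unique residue mod 55.
    Write x = 2 + 5·t and substitute into x ≡ 5 (mod 11): 5·t ≡ 5 − 2 = 3 (mod 11).
    The inverse of 5 mod 11 is 9 (since 5·9 = 45 = 4·11 + 1), so t ≡ 9·3 = 27 ≡ 5 (mod 11).
    Then x = 2 + 5·5 = 27, valid modulo lcm(5, 11) = 55: x ≡ 27 (mod 55).
  Combine with x ≡ 0 (mod 4): since gcd(55, 4) = 1, we get a unique residue mod 220.
    Write x = 27 + 55·t and substitute into x ≡ 0 (mod 4): 55·t ≡ 0 − 27 = -27 (mod 4).
    Reduce coefficients mod 4: 3·t ≡ 1 (mod 4).
    The inverse of 3 mod 4 is 3 (since 3·3 = 9 = 2·4 + 1), so t ≡ 3·1 = 3 ≡ 3 (mod 4).
    Then x = 27 + 55·3 = 192, valid modulo lcm(55, 4) = 220: x ≡ 192 (mod 220).
Verify: 192 mod 5 = 2 ✓, 192 mod 11 = 5 ✓, 192 mod 4 = 0 ✓.

x ≡ 192 (mod 220).


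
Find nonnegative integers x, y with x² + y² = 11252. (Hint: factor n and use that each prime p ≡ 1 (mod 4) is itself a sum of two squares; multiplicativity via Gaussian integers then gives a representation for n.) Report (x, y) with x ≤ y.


Step 1: Factor n = 11252 = 2^2 · 29 · 97.
Step 2: Check the mod-4 condition on each prime factor: 2 = 2 (special); 29 ≡ 1 (mod 4), exponent 1; 97 ≡ 1 (mod 4), exponent 1.
All primes ≡ 3 (mod 4) appear to even exponent (or don't appear), so by the two-squares theorem n IS expressible as a sum of two squares.
Step 3: Build a representation. Group n = k² · m with k = 2 and m = 29 · 97 = 2813 (a product of primes ≡ 1 (mod 4)); a representation of m scales to one of n via (k·x)² + (k·y)² = k²(x² + y²). Each prime p ≡ 1 (mod 4) is itself a sum of two squares; find a² by testing p − a² for a perfect square:
  29: 29 − 1² = 28, 29 − 2² = 25 = 5² ⇒ 29 = 2² + 5².
  97: 97 − 1² = 96, 97 − 2² = 93, 97 − 3² = 88, 97 − 4² = 81 = 9² ⇒ 97 = 4² + 9².
  Combine using the Brahmagupta–Fibonacci identity (a² + b²)(c² + d²) = (ac − bd)² + (ad + bc)² = (ac + bd)² + (ad − bc)²:
  29 · 97 = 2813: from (2² + 5²)(4² + 9²), take (2·4 − 5·9, 2·9 + 5·4) = (8 − 45, 18 + 20) = (-37, 38); dropping signs (only squares matter) gives (37, 38); check 37² + 38² = 1369 + 1444 = 2813 ✓.
  Scale by k = 2: (2·37, 2·38) = (74, 76).
Step 4: Order so x ≤ y and verify: 74² + 76² = 5476 + 5776 = 11252 = n. ✓

n = 11252 = 74² + 76² (one valid representation with x ≤ y).


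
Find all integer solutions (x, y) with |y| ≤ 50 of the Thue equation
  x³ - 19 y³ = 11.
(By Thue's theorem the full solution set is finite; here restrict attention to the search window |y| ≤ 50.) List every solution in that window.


The equation is x³ - 19y³ = 11. For fixed y, x³ = 19·y³ + 11, so a solution requires the RHS to be a perfect cube.
Strategy: iterate y from -50 to 50, compute RHS = 19·y³ + 11, and check whether it is a (positive or negative) perfect cube.
Check small values of y:
  y = 0: RHS = 11 is not a perfect cube.
  y = 1: RHS = 30 is not a perfect cube.
  y = -1: RHS = -8 = (-2)³ ⇒ x = -2 works.
  y = 2: RHS = 163 is not a perfect cube.
  y = -2: RHS = -141 is not a perfect cube.
  y = 3: RHS = 524 is not a perfect cube.
  y = -3: RHS = -502 is not a perfect cube.
Continuing the search up to |y| = 50 finds no further solutions beyond those listed.
Collected solutions: (-2, -1).

Solutions (with |y| ≤ 50): (-2, -1).


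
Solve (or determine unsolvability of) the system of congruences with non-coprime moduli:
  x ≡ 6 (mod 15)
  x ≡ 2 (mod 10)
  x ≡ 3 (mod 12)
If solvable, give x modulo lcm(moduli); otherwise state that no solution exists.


Moduli 15, 10, 12 are not pairwise coprime, so CRT works modulo lcm(m_i) when all pairwise compatibility conditions hold.
Pairwise compatibility: gcd(m_i, m_j) must divide a_i - a_j for every pair.
Merge one congruence at a time:
  Start: x ≡ 6 (mod 15).
  Combine with x ≡ 2 (mod 10): gcd(15, 10) = 5, and 2 - 6 = -4 is NOT divisible by 5.
    ⇒ system is inconsistent (no integer solution).

No solution (the system is inconsistent).


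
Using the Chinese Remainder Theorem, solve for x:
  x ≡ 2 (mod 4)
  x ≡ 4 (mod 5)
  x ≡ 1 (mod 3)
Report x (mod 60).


Moduli 4, 5, 3 are pairwise coprime; by CRT there is a unique solution modulo M = 4 · 5 · 3 = 60.
Solve pairwise, accumulating the modulus:
  Start with x ≡ 2 (mod 4).
  Combine with x ≡ 4 (mod 5): since gcd(4, 5) = 1, we get a unique residue mod 20.
    Write x = 2 + 4·t and substitute into x ≡ 4 (mod 5): 4·t ≡ 4 − 2 = 2 (mod 5).
    The inverse of 4 mod 5 is 4 (since 4·4 = 16 = 3·5 + 1), so t ≡ 4·2 = 8 ≡ 3 (mod 5).
    Then x = 2 + 4·3 = 14, valid modulo lcm(4, 5) = 20: x ≡ 14 (mod 20).
  Combine with x ≡ 1 (mod 3): since gcd(20, 3) = 1, we get a unique residue mod 60.
    Write x = 14 + 20·t and substitute into x ≡ 1 (mod 3): 20·t ≡ 1 − 14 = -13 (mod 3).
    Reduce coefficients mod 3: 2·t ≡ 2 (mod 3).
    The inverse of 2 mod 3 is 2 (since 2·2 = 4 = 1·3 + 1), so t ≡ 2·2 = 4 ≡ 1 (mod 3).
    Then x = 14 + 20·1 = 34, valid modulo lcm(20, 3) = 60: x ≡ 34 (mod 60).
Verify: 34 mod 4 = 2 ✓, 34 mod 5 = 4 ✓, 34 mod 3 = 1 ✓.

x ≡ 34 (mod 60).


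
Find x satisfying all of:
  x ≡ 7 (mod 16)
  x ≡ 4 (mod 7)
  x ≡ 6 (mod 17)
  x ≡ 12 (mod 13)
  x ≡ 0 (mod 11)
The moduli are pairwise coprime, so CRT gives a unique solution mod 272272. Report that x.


Product of moduli M = 16 · 7 · 17 · 13 · 11 = 272272.
Merge one congruence at a time:
  Start: x ≡ 7 (mod 16).
  Combine with x ≡ 4 (mod 7); new modulus lcm = 112.
    Write x = 7 + 16·t and substitute into x ≡ 4 (mod 7): 16·t ≡ 4 − 7 = -3 (mod 7).
    Reduce coefficients mod 7: 2·t ≡ 4 (mod 7).
    The inverse of 2 mod 7 is 4 (since 2·4 = 8 = 1·7 + 1), so t ≡ 4·4 = 16 ≡ 2 (mod 7).
    Then x = 7 + 16·2 = 39, valid modulo lcm(16, 7) = 112: x ≡ 39 (mod 112).
  Combine with x ≡ 6 (mod 17); new modulus lcm = 1904.
    Write x = 39 + 112·t and substitute into x ≡ 6 (mod 17): 112·t ≡ 6 − 39 = -33 (mod 17).
    Reduce coefficients mod 17: 10·t ≡ 1 (mod 17).
    The inverse of 10 mod 17 is 12 (since 10·12 = 120 = 7·17 + 1), so t ≡ 12·1 = 12 ≡ 12 (mod 17).
    Then x = 39 + 112·12 = 1383, valid modulo lcm(112, 17) = 1904: x ≡ 1383 (mod 1904).
  Combine with x ≡ 12 (mod 13); new modulus lcm = 24752.
    Write x = 1383 + 1904·t and substitute into x ≡ 12 (mod 13): 1904·t ≡ 12 − 1383 = -1371 (mod 13).
    Reduce coefficients mod 13: 6·t ≡ 7 (mod 13).
    The inverse of 6 mod 13 is 11 (since 6·11 = 66 = 5·13 + 1), so t ≡ 11·7 = 77 ≡ 12 (mod 13).
    Then x = 1383 + 1904·12 = 24231, valid modulo lcm(1904, 13) = 24752: x ≡ 24231 (mod 24752).
  Combine with x ≡ 0 (mod 11); new modulus lcm = 272272.
    Write x = 24231 + 24752·t and substitute into x ≡ 0 (mod 11): 24752·t ≡ 0 − 24231 = -24231 (mod 11).
    Reduce coefficients mod 11: 2·t ≡ 2 (mod 11).
    The inverse of 2 mod 11 is 6 (since 2·6 = 12 = 1·11 + 1), so t ≡ 6·2 = 12 ≡ 1 (mod 11).
    Then x = 24231 + 24752·1 = 48983, valid modulo lcm(24752, 11) = 272272: x ≡ 48983 (mod 272272).
Verify against each original: 48983 mod 16 = 7, 48983 mod 7 = 4, 48983 mod 17 = 6, 48983 mod 13 = 12, 48983 mod 11 = 0.

x ≡ 48983 (mod 272272).
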